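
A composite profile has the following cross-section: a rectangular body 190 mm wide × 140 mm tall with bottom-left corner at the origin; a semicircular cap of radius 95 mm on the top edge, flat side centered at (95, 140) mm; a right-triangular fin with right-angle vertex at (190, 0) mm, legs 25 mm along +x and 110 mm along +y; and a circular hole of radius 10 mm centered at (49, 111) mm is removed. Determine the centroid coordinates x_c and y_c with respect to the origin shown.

rectangular body: A = 190 × 140 = 26600.00, centroid at (95.00, 70.00).
semicircular top: A = ½π·95² = 14176.44, centroid at (95.00, 180.32).
triangular fin: A = ½·25·110 = 1375.00, centroid at (198.33, 36.67).
hole: A = −π·10² = -314.16, centroid at (49.00, 111.00).
ΣA = 41837.28 mm², ΣAx_c = 4131076.03 mm³, ΣAy_c = 4433829.48 mm³.
x_c = 4131076.03/41837.28 = 98.74 mm; y_c = 4433829.48/41837.28 = 105.98 mm.

x_c = 98.74 mm, y_c = 105.98 mm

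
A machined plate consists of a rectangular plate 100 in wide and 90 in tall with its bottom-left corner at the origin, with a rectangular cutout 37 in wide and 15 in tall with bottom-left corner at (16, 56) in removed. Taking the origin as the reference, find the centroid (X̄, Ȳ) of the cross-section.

X̄ = 51.02 in, Ȳ = 43.78 in

plate: A = 100 × 90 = 9000.00, centroid at (50.00, 45.00).
hole: A = −(37 × 15) = -555.00, centroid at (34.50, 63.50).
ΣA = 8445.00 in², ΣAX̄ = 430852.50 in³, ΣAȲ = 369757.50 in³.
X̄ = 430852.50/8445.00 = 51.02 in; Ȳ = 369757.50/8445.00 = 43.78 in.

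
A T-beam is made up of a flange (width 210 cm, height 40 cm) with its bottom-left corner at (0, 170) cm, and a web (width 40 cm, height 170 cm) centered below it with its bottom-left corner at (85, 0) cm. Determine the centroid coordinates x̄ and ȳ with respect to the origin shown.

x̄ = 105.00 cm, ȳ = 143.03 cm

Part | A | x̄ᵢ | ȳᵢ | A·x̄ᵢ | A·ȳᵢ
web | 6800.00 | 105.00 | 85.00 | 714000.00 | 578000.00
flange | 8400.00 | 105.00 | 190.00 | 882000.00 | 1596000.00
Σ | 15200.00 |  |  | 1596000.00 | 2174000.00
x̄ = 1596000.00 / 15200.00 = 105.00 cm
ȳ = 2174000.00 / 15200.00 = 143.03 cm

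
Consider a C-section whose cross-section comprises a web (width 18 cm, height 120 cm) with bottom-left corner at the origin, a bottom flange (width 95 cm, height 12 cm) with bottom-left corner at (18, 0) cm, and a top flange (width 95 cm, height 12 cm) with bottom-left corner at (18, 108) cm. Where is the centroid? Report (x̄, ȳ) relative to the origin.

x̄ = 38.01 cm, ȳ = 60.00 cm

web: A = 18 × 120 = 2160.00, centroid at (9.00, 60.00).
bottom flange: A = 95 × 12 = 1140.00, centroid at (65.50, 6.00).
top flange: A = 95 × 12 = 1140.00, centroid at (65.50, 114.00).
ΣA = 4440.00 cm², ΣAx̄ = 168780.00 cm³, ΣAȳ = 266400.00 cm³.
x̄ = 168780.00/4440.00 = 38.01 cm; ȳ = 266400.00/4440.00 = 60.00 cm.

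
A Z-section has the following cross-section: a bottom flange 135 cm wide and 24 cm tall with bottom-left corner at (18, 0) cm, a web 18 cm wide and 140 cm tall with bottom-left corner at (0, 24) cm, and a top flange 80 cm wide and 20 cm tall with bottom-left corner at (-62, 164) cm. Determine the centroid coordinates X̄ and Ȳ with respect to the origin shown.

X̄ = 35.94 cm, Ȳ = 75.29 cm

bottom flange: A = 135 × 24 = 3240.00, centroid at (85.50, 12.00).
web: A = 18 × 140 = 2520.00, centroid at (9.00, 94.00).
top flange: A = 80 × 20 = 1600.00, centroid at (-22.00, 174.00).
ΣA = 7360.00 cm²
ΣAX̄ = (3240.00)(85.50) + (2520.00)(9.00) + (1600.00)(-22.00) = 264500.00 cm³
ΣAȲ = (3240.00)(12.00) + (2520.00)(94.00) + (1600.00)(174.00) = 554160.00 cm³
X̄ = 264500.00 / 7360.00 = 35.94 cm
Ȳ = 554160.00 / 7360.00 = 75.29 cm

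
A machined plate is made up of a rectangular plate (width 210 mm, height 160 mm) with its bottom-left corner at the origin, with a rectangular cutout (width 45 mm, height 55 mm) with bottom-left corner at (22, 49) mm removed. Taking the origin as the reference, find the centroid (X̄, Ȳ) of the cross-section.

X̄ = 109.81 mm, Ȳ = 80.28 mm

plate: A = 210 × 160 = 33600.00, centroid at (105.00, 80.00).
hole: A = −(45 × 55) = -2475.00, centroid at (44.50, 76.50).
ΣA = 31125.00 mm²
ΣAX̄ = (33600.00)(105.00) + (-2475.00)(44.50) = 3417862.50 mm³
ΣAȲ = (33600.00)(80.00) + (-2475.00)(76.50) = 2498662.50 mm³
X̄ = 3417862.50 / 31125.00 = 109.81 mm
Ȳ = 2498662.50 / 31125.00 = 80.28 mm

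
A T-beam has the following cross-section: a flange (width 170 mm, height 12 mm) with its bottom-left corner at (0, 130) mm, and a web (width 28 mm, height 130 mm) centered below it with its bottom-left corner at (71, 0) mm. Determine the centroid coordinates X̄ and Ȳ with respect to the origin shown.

X̄ = 85.00 mm, Ȳ = 90.50 mm

Part | A | x̄ᵢ | ȳᵢ | A·x̄ᵢ | A·ȳᵢ
web | 3640.00 | 85.00 | 65.00 | 309400.00 | 236600.00
flange | 2040.00 | 85.00 | 136.00 | 173400.00 | 277440.00
Σ | 5680.00 |  |  | 482800.00 | 514040.00
X̄ = 482800.00 / 5680.00 = 85.00 mm
Ȳ = 514040.00 / 5680.00 = 90.50 mm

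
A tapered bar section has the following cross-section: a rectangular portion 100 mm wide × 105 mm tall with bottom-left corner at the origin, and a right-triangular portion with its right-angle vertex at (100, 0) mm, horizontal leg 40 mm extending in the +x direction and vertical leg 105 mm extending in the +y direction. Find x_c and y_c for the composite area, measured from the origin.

rectangular portion: A = 100 × 105 = 10500.00, centroid at (50.00, 52.50).
triangular portion: A = ½·40·105 = 2100.00, centroid at (113.33, 35.00).
ΣA = 12600.00 mm²
ΣAx_c = (10500.00)(50.00) + (2100.00)(113.33) = 763000.00 mm³
ΣAy_c = (10500.00)(52.50) + (2100.00)(35.00) = 624750.00 mm³
x_c = 763000.00 / 12600.00 = 60.56 mm
y_c = 624750.00 / 12600.00 = 49.58 mm

x_c = 60.56 mm, y_c = 49.58 mm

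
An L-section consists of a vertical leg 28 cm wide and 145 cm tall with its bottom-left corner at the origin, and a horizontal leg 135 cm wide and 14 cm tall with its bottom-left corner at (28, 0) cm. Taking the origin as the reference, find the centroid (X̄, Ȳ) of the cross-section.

X̄ = 39.89 cm, Ȳ = 51.69 cm

Part | A | x̄ᵢ | ȳᵢ | A·x̄ᵢ | A·ȳᵢ
vertical leg | 4060.00 | 14.00 | 72.50 | 56840.00 | 294350.00
horizontal leg | 1890.00 | 95.50 | 7.00 | 180495.00 | 13230.00
Σ | 5950.00 |  |  | 237335.00 | 307580.00
X̄ = 237335.00 / 5950.00 = 39.89 cm
Ȳ = 307580.00 / 5950.00 = 51.69 cm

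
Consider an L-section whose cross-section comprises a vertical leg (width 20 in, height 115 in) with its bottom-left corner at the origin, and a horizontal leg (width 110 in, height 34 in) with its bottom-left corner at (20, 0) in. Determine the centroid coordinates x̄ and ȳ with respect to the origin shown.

vertical leg: A = 20 × 115 = 2300.00, centroid at (10.00, 57.50).
horizontal leg: A = 110 × 34 = 3740.00, centroid at (75.00, 17.00).
ΣA = 6040.00 in²
ΣAx̄ = (2300.00)(10.00) + (3740.00)(75.00) = 303500.00 in³
ΣAȳ = (2300.00)(57.50) + (3740.00)(17.00) = 195830.00 in³
x̄ = 303500.00 / 6040.00 = 50.25 in
ȳ = 195830.00 / 6040.00 = 32.42 in

x̄ = 50.25 in, ȳ = 32.42 in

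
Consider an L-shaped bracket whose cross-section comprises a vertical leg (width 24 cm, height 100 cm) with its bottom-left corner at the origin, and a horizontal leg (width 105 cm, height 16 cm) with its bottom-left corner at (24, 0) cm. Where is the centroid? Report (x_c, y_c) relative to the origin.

Part | A | x̄ᵢ | ȳᵢ | A·x̄ᵢ | A·ȳᵢ
vertical leg | 2400.00 | 12.00 | 50.00 | 28800.00 | 120000.00
horizontal leg | 1680.00 | 76.50 | 8.00 | 128520.00 | 13440.00
Σ | 4080.00 |  |  | 157320.00 | 133440.00
x_c = 157320.00 / 4080.00 = 38.56 cm
y_c = 133440.00 / 4080.00 = 32.71 cm

x_c = 38.56 cm, y_c = 32.71 cm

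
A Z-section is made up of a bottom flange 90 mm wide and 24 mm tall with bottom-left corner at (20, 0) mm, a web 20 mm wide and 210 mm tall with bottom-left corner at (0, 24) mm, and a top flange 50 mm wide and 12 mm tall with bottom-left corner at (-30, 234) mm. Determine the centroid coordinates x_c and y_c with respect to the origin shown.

bottom flange: A = 90 × 24 = 2160.00, centroid at (65.00, 12.00).
web: A = 20 × 210 = 4200.00, centroid at (10.00, 129.00).
top flange: A = 50 × 12 = 600.00, centroid at (-5.00, 240.00).
ΣA = 6960.00 mm²
ΣAx_c = (2160.00)(65.00) + (4200.00)(10.00) + (600.00)(-5.00) = 179400.00 mm³
ΣAy_c = (2160.00)(12.00) + (4200.00)(129.00) + (600.00)(240.00) = 711720.00 mm³
x_c = 179400.00 / 6960.00 = 25.78 mm
y_c = 711720.00 / 6960.00 = 102.26 mm

x_c = 25.78 mm, y_c = 102.26 mm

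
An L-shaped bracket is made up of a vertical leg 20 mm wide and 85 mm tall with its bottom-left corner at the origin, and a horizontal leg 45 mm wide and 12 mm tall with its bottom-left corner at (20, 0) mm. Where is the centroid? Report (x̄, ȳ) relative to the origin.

vertical leg: A = 20 × 85 = 1700.00, centroid at (10.00, 42.50).
horizontal leg: A = 45 × 12 = 540.00, centroid at (42.50, 6.00).
ΣA = 2240.00 mm²
ΣAx̄ = (1700.00)(10.00) + (540.00)(42.50) = 39950.00 mm³
ΣAȳ = (1700.00)(42.50) + (540.00)(6.00) = 75490.00 mm³
x̄ = 39950.00 / 2240.00 = 17.83 mm
ȳ = 75490.00 / 2240.00 = 33.70 mm

x̄ = 17.83 mm, ȳ = 33.70 mm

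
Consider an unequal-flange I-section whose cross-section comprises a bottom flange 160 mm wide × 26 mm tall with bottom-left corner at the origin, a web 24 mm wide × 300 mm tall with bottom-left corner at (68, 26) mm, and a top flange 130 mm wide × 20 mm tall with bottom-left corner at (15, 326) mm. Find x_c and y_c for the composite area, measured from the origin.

bottom flange: A = 160 × 26 = 4160.00, centroid at (80.00, 13.00).
web: A = 24 × 300 = 7200.00, centroid at (80.00, 176.00).
top flange: A = 130 × 20 = 2600.00, centroid at (80.00, 336.00).
ΣA = 13960.00 mm²
ΣAx_c = (4160.00)(80.00) + (7200.00)(80.00) + (2600.00)(80.00) = 1116800.00 mm³
ΣAy_c = (4160.00)(13.00) + (7200.00)(176.00) + (2600.00)(336.00) = 2194880.00 mm³
x_c = 1116800.00 / 13960.00 = 80.00 mm
y_c = 2194880.00 / 13960.00 = 157.23 mm

x_c = 80.00 mm, y_c = 157.23 mm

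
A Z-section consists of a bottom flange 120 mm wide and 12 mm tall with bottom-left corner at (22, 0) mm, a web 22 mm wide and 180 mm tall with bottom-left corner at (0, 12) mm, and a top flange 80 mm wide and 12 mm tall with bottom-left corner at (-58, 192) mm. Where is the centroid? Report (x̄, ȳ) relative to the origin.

Part | A | x̄ᵢ | ȳᵢ | A·x̄ᵢ | A·ȳᵢ
bottom flange | 1440.00 | 82.00 | 6.00 | 118080.00 | 8640.00
web | 3960.00 | 11.00 | 102.00 | 43560.00 | 403920.00
top flange | 960.00 | -18.00 | 198.00 | -17280.00 | 190080.00
Σ | 6360.00 |  |  | 144360.00 | 602640.00
x̄ = 144360.00 / 6360.00 = 22.70 mm
ȳ = 602640.00 / 6360.00 = 94.75 mm

x̄ = 22.70 mm, ȳ = 94.75 mm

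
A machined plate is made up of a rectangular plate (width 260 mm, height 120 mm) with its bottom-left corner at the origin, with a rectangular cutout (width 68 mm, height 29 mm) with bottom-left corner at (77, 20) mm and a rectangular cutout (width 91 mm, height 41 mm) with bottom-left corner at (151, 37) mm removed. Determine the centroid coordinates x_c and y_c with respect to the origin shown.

plate: A = 260 × 120 = 31200.00, centroid at (130.00, 60.00).
hole 1: A = −(68 × 29) = -1972.00, centroid at (111.00, 34.50).
hole 2: A = −(91 × 41) = -3731.00, centroid at (196.50, 57.50).
ΣA = 25497.00 mm², ΣAx_c = 3103966.50 mm³, ΣAy_c = 1589433.50 mm³.
x_c = 3103966.50/25497.00 = 121.74 mm; y_c = 1589433.50/25497.00 = 62.34 mm.

x_c = 121.74 mm, y_c = 62.34 mm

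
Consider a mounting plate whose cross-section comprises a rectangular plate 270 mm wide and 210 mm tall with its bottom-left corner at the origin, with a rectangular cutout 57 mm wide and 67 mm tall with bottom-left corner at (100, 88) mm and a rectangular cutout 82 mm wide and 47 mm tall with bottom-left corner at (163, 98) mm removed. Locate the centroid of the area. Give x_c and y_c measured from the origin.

x_c = 130.08 mm, y_c = 102.42 mm

plate: A = 270 × 210 = 56700.00, centroid at (135.00, 105.00).
hole 1: A = −(57 × 67) = -3819.00, centroid at (128.50, 121.50).
hole 2: A = −(82 × 47) = -3854.00, centroid at (204.00, 121.50).
ΣA = 49027.00 mm²
ΣAx_c = (56700.00)(135.00) + (-3819.00)(128.50) + (-3854.00)(204.00) = 6377542.50 mm³
ΣAy_c = (56700.00)(105.00) + (-3819.00)(121.50) + (-3854.00)(121.50) = 5021230.50 mm³
x_c = 6377542.50 / 49027.00 = 130.08 mm
y_c = 5021230.50 / 49027.00 = 102.42 mm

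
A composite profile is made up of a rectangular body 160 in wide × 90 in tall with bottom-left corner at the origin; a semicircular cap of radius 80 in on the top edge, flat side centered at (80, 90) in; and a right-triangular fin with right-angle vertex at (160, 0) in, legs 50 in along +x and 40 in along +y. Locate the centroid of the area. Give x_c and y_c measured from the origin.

x_c = 83.80 in, y_c = 74.94 in

rectangular body: A = 160 × 90 = 14400.00, centroid at (80.00, 45.00).
semicircular top: A = ½π·80² = 10053.10, centroid at (80.00, 123.95).
triangular fin: A = ½·50·40 = 1000.00, centroid at (176.67, 13.33).
ΣA = 25453.10 in²
ΣAx_c = (14400.00)(80.00) + (10053.10)(80.00) + (1000.00)(176.67) = 2132914.39 in³
ΣAy_c = (14400.00)(45.00) + (10053.10)(123.95) + (1000.00)(13.33) = 1907445.35 in³
x_c = 2132914.39 / 25453.10 = 83.80 in
y_c = 1907445.35 / 25453.10 = 74.94 in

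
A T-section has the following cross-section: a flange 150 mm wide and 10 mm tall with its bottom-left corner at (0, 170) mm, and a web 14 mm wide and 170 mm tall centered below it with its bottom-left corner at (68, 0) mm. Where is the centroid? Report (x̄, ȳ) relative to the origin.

web: A = 14 × 170 = 2380.00, centroid at (75.00, 85.00).
flange: A = 150 × 10 = 1500.00, centroid at (75.00, 175.00).
ΣA = 3880.00 mm²
ΣAx̄ = (2380.00)(75.00) + (1500.00)(75.00) = 291000.00 mm³
ΣAȳ = (2380.00)(85.00) + (1500.00)(175.00) = 464800.00 mm³
x̄ = 291000.00 / 3880.00 = 75.00 mm
ȳ = 464800.00 / 3880.00 = 119.79 mm

x̄ = 75.00 mm, ȳ = 119.79 mm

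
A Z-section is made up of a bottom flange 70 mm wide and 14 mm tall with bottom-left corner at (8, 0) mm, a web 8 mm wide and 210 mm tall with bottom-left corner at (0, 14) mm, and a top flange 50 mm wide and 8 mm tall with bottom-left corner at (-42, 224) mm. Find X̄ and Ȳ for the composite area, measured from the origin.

bottom flange: A = 70 × 14 = 980.00, centroid at (43.00, 7.00).
web: A = 8 × 210 = 1680.00, centroid at (4.00, 119.00).
top flange: A = 50 × 8 = 400.00, centroid at (-17.00, 228.00).
ΣA = 3060.00 mm²
ΣAX̄ = (980.00)(43.00) + (1680.00)(4.00) + (400.00)(-17.00) = 42060.00 mm³
ΣAȲ = (980.00)(7.00) + (1680.00)(119.00) + (400.00)(228.00) = 297980.00 mm³
X̄ = 42060.00 / 3060.00 = 13.75 mm
Ȳ = 297980.00 / 3060.00 = 97.38 mm

X̄ = 13.75 mm, Ȳ = 97.38 mm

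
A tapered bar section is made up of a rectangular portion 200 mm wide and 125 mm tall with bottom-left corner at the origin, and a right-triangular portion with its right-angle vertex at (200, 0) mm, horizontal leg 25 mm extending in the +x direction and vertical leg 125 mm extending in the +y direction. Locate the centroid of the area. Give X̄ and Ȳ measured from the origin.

Part | A | x̄ᵢ | ȳᵢ | A·x̄ᵢ | A·ȳᵢ
rectangular portion | 25000.00 | 100.00 | 62.50 | 2500000.00 | 1562500.00
triangular portion | 1562.50 | 208.33 | 41.67 | 325520.83 | 65104.17
Σ | 26562.50 |  |  | 2825520.83 | 1627604.17
X̄ = 2825520.83 / 26562.50 = 106.37 mm
Ȳ = 1627604.17 / 26562.50 = 61.27 mm

X̄ = 106.37 mm, Ȳ = 61.27 mm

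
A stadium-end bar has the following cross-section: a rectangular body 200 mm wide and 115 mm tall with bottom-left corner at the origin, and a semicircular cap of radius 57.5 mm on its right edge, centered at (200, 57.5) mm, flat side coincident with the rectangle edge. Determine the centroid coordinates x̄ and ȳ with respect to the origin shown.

x̄ = 122.92 mm, ȳ = 57.50 mm

rectangular body: A = 200 × 115 = 23000.00, centroid at (100.00, 57.50).
semicircular end: A = ½π·57.5² = 5193.45, centroid at (224.40, 57.50).
ΣA = 28193.45 mm², ΣAx̄ = 3465428.65 mm³, ΣAȳ = 1621123.11 mm³.
x̄ = 3465428.65/28193.45 = 122.92 mm; ȳ = 1621123.11/28193.45 = 57.50 mm.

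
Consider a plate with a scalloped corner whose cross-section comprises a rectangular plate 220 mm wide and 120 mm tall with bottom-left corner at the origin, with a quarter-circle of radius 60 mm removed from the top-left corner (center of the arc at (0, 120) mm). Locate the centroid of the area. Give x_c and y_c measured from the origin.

Part | A | x̄ᵢ | ȳᵢ | A·x̄ᵢ | A·ȳᵢ
plate | 26400.00 | 110.00 | 60.00 | 2904000.00 | 1584000.00
removed quarter-circle | -2827.43 | 25.46 | 94.54 | -72000.00 | -267292.01
Σ | 23572.57 |  |  | 2832000.00 | 1316707.99
x_c = 2832000.00 / 23572.57 = 120.14 mm
y_c = 1316707.99 / 23572.57 = 55.86 mm

x_c = 120.14 mm, y_c = 55.86 mm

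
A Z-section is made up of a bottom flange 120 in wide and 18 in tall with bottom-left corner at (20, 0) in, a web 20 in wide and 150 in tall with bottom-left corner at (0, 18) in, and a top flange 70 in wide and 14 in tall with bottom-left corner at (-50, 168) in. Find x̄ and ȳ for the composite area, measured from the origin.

x̄ = 30.64 in, ȳ = 76.54 in

bottom flange: A = 120 × 18 = 2160.00, centroid at (80.00, 9.00).
web: A = 20 × 150 = 3000.00, centroid at (10.00, 93.00).
top flange: A = 70 × 14 = 980.00, centroid at (-15.00, 175.00).
ΣA = 6140.00 in², ΣAx̄ = 188100.00 in³, ΣAȳ = 469940.00 in³.
x̄ = 188100.00/6140.00 = 30.64 in; ȳ = 469940.00/6140.00 = 76.54 in.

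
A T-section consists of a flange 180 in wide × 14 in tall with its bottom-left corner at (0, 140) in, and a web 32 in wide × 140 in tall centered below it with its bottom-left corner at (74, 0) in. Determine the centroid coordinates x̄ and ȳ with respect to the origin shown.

x̄ = 90.00 in, ȳ = 97.72 in

web: A = 32 × 140 = 4480.00, centroid at (90.00, 70.00).
flange: A = 180 × 14 = 2520.00, centroid at (90.00, 147.00).
ΣA = 7000.00 in², ΣAx̄ = 630000.00 in³, ΣAȳ = 684040.00 in³.
x̄ = 630000.00/7000.00 = 90.00 in; ȳ = 684040.00/7000.00 = 97.72 in.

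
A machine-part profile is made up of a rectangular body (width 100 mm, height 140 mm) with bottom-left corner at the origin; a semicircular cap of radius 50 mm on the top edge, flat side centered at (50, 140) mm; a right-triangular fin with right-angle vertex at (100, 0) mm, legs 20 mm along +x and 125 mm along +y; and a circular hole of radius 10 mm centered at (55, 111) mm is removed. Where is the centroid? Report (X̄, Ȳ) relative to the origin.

rectangular body: A = 100 × 140 = 14000.00, centroid at (50.00, 70.00).
semicircular top: A = ½π·50² = 3926.99, centroid at (50.00, 161.22).
triangular fin: A = ½·20·125 = 1250.00, centroid at (106.67, 41.67).
hole: A = −π·10² = -314.16, centroid at (55.00, 111.00).
ΣA = 18862.83 mm², ΣAX̄ = 1012404.11 mm³, ΣAȲ = 1630323.70 mm³.
X̄ = 1012404.11/18862.83 = 53.67 mm; Ȳ = 1630323.70/18862.83 = 86.43 mm.

X̄ = 53.67 mm, Ȳ = 86.43 mm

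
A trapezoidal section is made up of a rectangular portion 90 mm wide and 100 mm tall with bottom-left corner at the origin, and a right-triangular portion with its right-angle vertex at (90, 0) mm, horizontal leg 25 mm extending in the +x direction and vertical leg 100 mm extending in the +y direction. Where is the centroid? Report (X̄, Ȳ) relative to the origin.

X̄ = 51.50 mm, Ȳ = 47.97 mm

rectangular portion: A = 90 × 100 = 9000.00, centroid at (45.00, 50.00).
triangular portion: A = ½·25·100 = 1250.00, centroid at (98.33, 33.33).
ΣA = 10250.00 mm²
ΣAX̄ = (9000.00)(45.00) + (1250.00)(98.33) = 527916.67 mm³
ΣAȲ = (9000.00)(50.00) + (1250.00)(33.33) = 491666.67 mm³
X̄ = 527916.67 / 10250.00 = 51.50 mm
Ȳ = 491666.67 / 10250.00 = 47.97 mm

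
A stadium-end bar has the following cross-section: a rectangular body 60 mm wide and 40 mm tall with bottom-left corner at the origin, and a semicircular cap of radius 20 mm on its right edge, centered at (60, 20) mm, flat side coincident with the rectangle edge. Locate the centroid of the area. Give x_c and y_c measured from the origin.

x_c = 37.99 mm, y_c = 20.00 mm

rectangular body: A = 60 × 40 = 2400.00, centroid at (30.00, 20.00).
semicircular end: A = ½π·20² = 628.32, centroid at (68.49, 20.00).
ΣA = 3028.32 mm², ΣAx_c = 115032.45 mm³, ΣAy_c = 60566.37 mm³.
x_c = 115032.45/3028.32 = 37.99 mm; y_c = 60566.37/3028.32 = 20.00 mm.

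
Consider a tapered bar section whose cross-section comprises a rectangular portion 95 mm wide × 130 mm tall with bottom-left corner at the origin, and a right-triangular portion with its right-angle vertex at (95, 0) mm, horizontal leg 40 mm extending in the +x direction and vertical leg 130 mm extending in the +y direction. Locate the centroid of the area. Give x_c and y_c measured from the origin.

Part | A | x̄ᵢ | ȳᵢ | A·x̄ᵢ | A·ȳᵢ
rectangular portion | 12350.00 | 47.50 | 65.00 | 586625.00 | 802750.00
triangular portion | 2600.00 | 108.33 | 43.33 | 281666.67 | 112666.67
Σ | 14950.00 |  |  | 868291.67 | 915416.67
x_c = 868291.67 / 14950.00 = 58.08 mm
y_c = 915416.67 / 14950.00 = 61.23 mm

x_c = 58.08 mm, y_c = 61.23 mm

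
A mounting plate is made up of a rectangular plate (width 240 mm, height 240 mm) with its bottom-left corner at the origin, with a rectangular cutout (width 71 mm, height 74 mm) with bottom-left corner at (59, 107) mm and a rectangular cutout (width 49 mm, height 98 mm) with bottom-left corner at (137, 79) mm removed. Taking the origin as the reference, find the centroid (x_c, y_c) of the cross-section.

plate: A = 240 × 240 = 57600.00, centroid at (120.00, 120.00).
hole 1: A = −(71 × 74) = -5254.00, centroid at (94.50, 144.00).
hole 2: A = −(49 × 98) = -4802.00, centroid at (161.50, 128.00).
ΣA = 47544.00 mm²
ΣAx_c = (57600.00)(120.00) + (-5254.00)(94.50) + (-4802.00)(161.50) = 5639974.00 mm³
ΣAy_c = (57600.00)(120.00) + (-5254.00)(144.00) + (-4802.00)(128.00) = 5540768.00 mm³
x_c = 5639974.00 / 47544.00 = 118.63 mm
y_c = 5540768.00 / 47544.00 = 116.54 mm

x_c = 118.63 mm, y_c = 116.54 mm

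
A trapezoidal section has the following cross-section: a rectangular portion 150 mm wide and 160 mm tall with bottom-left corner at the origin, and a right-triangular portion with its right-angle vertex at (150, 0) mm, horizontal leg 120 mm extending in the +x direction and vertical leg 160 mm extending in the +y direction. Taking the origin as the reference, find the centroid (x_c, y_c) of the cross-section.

x_c = 107.86 mm, y_c = 72.38 mm

rectangular portion: A = 150 × 160 = 24000.00, centroid at (75.00, 80.00).
triangular portion: A = ½·120·160 = 9600.00, centroid at (190.00, 53.33).
ΣA = 33600.00 mm², ΣAx_c = 3624000.00 mm³, ΣAy_c = 2432000.00 mm³.
x_c = 3624000.00/33600.00 = 107.86 mm; y_c = 2432000.00/33600.00 = 72.38 mm.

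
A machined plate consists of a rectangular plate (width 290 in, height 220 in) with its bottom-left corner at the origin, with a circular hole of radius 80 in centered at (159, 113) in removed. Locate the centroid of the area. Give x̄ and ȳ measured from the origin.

x̄ = 138.56 in, ȳ = 108.62 in

plate: A = 290 × 220 = 63800.00, centroid at (145.00, 110.00).
hole: A = −π·80² = -20106.19, centroid at (159.00, 113.00).
ΣA = 43693.81 in², ΣAx̄ = 6054115.32 in³, ΣAȳ = 4746000.19 in³.
x̄ = 6054115.32/43693.81 = 138.56 in; ȳ = 4746000.19/43693.81 = 108.62 in.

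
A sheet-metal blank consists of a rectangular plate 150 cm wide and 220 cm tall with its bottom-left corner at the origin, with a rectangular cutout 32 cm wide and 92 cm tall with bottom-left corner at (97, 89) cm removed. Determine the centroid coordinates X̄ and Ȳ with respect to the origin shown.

plate: A = 150 × 220 = 33000.00, centroid at (75.00, 110.00).
hole: A = −(32 × 92) = -2944.00, centroid at (113.00, 135.00).
ΣA = 30056.00 cm²
ΣAX̄ = (33000.00)(75.00) + (-2944.00)(113.00) = 2142328.00 cm³
ΣAȲ = (33000.00)(110.00) + (-2944.00)(135.00) = 3232560.00 cm³
X̄ = 2142328.00 / 30056.00 = 71.28 cm
Ȳ = 3232560.00 / 30056.00 = 107.55 cm

X̄ = 71.28 cm, Ȳ = 107.55 cm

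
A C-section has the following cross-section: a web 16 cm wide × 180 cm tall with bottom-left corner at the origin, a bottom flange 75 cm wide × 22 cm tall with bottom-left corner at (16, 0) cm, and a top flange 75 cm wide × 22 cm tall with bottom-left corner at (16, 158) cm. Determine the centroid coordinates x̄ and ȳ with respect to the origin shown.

x̄ = 32.30 cm, ȳ = 90.00 cm

Part | A | x̄ᵢ | ȳᵢ | A·x̄ᵢ | A·ȳᵢ
web | 2880.00 | 8.00 | 90.00 | 23040.00 | 259200.00
bottom flange | 1650.00 | 53.50 | 11.00 | 88275.00 | 18150.00
top flange | 1650.00 | 53.50 | 169.00 | 88275.00 | 278850.00
Σ | 6180.00 |  |  | 199590.00 | 556200.00
x̄ = 199590.00 / 6180.00 = 32.30 cm
ȳ = 556200.00 / 6180.00 = 90.00 cm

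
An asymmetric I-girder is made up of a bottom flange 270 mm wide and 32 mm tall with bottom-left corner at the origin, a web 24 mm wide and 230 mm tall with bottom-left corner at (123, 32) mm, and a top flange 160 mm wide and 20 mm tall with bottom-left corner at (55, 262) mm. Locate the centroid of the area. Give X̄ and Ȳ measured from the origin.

X̄ = 135.00 mm, Ȳ = 104.84 mm

Part | A | x̄ᵢ | ȳᵢ | A·x̄ᵢ | A·ȳᵢ
bottom flange | 8640.00 | 135.00 | 16.00 | 1166400.00 | 138240.00
web | 5520.00 | 135.00 | 147.00 | 745200.00 | 811440.00
top flange | 3200.00 | 135.00 | 272.00 | 432000.00 | 870400.00
Σ | 17360.00 |  |  | 2343600.00 | 1820080.00
X̄ = 2343600.00 / 17360.00 = 135.00 mm
Ȳ = 1820080.00 / 17360.00 = 104.84 mm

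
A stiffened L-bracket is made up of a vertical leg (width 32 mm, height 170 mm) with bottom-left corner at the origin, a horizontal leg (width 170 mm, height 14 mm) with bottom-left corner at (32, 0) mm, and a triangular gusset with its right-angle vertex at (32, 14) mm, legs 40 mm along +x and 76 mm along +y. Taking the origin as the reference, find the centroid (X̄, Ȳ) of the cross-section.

vertical leg: A = 32 × 170 = 5440.00, centroid at (16.00, 85.00).
horizontal leg: A = 170 × 14 = 2380.00, centroid at (117.00, 7.00).
gusset: A = ½·40·76 = 1520.00, centroid at (45.33, 39.33).
ΣA = 9340.00 mm², ΣAX̄ = 434406.67 mm³, ΣAȲ = 538846.67 mm³.
X̄ = 434406.67/9340.00 = 46.51 mm; Ȳ = 538846.67/9340.00 = 57.69 mm.

X̄ = 46.51 mm, Ȳ = 57.69 mm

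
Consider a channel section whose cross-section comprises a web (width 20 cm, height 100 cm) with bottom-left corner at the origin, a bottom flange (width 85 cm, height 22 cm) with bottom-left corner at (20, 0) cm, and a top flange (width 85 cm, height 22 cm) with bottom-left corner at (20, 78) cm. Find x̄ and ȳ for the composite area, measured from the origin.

x̄ = 44.21 cm, ȳ = 50.00 cm

web: A = 20 × 100 = 2000.00, centroid at (10.00, 50.00).
bottom flange: A = 85 × 22 = 1870.00, centroid at (62.50, 11.00).
top flange: A = 85 × 22 = 1870.00, centroid at (62.50, 89.00).
ΣA = 5740.00 cm²
ΣAx̄ = (2000.00)(10.00) + (1870.00)(62.50) + (1870.00)(62.50) = 253750.00 cm³
ΣAȳ = (2000.00)(50.00) + (1870.00)(11.00) + (1870.00)(89.00) = 287000.00 cm³
x̄ = 253750.00 / 5740.00 = 44.21 cm
ȳ = 287000.00 / 5740.00 = 50.00 cm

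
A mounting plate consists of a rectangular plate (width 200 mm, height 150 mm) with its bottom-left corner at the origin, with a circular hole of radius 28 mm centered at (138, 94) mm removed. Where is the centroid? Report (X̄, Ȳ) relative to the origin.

X̄ = 96.60 mm, Ȳ = 73.30 mm

plate: A = 200 × 150 = 30000.00, centroid at (100.00, 75.00).
hole: A = −π·28² = -2463.01, centroid at (138.00, 94.00).
ΣA = 27536.99 mm², ΣAX̄ = 2660104.81 mm³, ΣAȲ = 2018477.19 mm³.
X̄ = 2660104.81/27536.99 = 96.60 mm; Ȳ = 2018477.19/27536.99 = 73.30 mm.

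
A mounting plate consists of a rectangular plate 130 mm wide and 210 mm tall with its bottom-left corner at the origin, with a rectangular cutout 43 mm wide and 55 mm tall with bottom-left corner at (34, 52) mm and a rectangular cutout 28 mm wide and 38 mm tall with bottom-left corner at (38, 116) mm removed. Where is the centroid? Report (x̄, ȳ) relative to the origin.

x̄ = 66.52 mm, ȳ = 106.19 mm

plate: A = 130 × 210 = 27300.00, centroid at (65.00, 105.00).
hole 1: A = −(43 × 55) = -2365.00, centroid at (55.50, 79.50).
hole 2: A = −(28 × 38) = -1064.00, centroid at (52.00, 135.00).
ΣA = 23871.00 mm²
ΣAx̄ = (27300.00)(65.00) + (-2365.00)(55.50) + (-1064.00)(52.00) = 1587914.50 mm³
ΣAȳ = (27300.00)(105.00) + (-2365.00)(79.50) + (-1064.00)(135.00) = 2534842.50 mm³
x̄ = 1587914.50 / 23871.00 = 66.52 mm
ȳ = 2534842.50 / 23871.00 = 106.19 mm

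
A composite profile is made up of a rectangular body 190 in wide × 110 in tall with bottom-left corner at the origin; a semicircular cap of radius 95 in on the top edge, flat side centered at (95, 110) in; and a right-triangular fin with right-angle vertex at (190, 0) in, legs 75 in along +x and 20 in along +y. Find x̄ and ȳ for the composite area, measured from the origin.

rectangular body: A = 190 × 110 = 20900.00, centroid at (95.00, 55.00).
semicircular top: A = ½π·95² = 14176.44, centroid at (95.00, 150.32).
triangular fin: A = ½·75·20 = 750.00, centroid at (215.00, 6.67).
ΣA = 35826.44 in²
ΣAx̄ = (20900.00)(95.00) + (14176.44)(95.00) + (750.00)(215.00) = 3493511.50 in³
ΣAȳ = (20900.00)(55.00) + (14176.44)(150.32) + (750.00)(6.67) = 3285491.39 in³
x̄ = 3493511.50 / 35826.44 = 97.51 in
ȳ = 3285491.39 / 35826.44 = 91.71 in

x̄ = 97.51 in, ȳ = 91.71 in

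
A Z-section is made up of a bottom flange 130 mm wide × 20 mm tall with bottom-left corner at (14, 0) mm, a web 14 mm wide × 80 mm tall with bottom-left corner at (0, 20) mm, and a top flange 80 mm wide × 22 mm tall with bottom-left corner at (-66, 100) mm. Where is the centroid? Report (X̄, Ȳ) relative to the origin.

Part | A | x̄ᵢ | ȳᵢ | A·x̄ᵢ | A·ȳᵢ
bottom flange | 2600.00 | 79.00 | 10.00 | 205400.00 | 26000.00
web | 1120.00 | 7.00 | 60.00 | 7840.00 | 67200.00
top flange | 1760.00 | -26.00 | 111.00 | -45760.00 | 195360.00
Σ | 5480.00 |  |  | 167480.00 | 288560.00
X̄ = 167480.00 / 5480.00 = 30.56 mm
Ȳ = 288560.00 / 5480.00 = 52.66 mm

X̄ = 30.56 mm, Ȳ = 52.66 mm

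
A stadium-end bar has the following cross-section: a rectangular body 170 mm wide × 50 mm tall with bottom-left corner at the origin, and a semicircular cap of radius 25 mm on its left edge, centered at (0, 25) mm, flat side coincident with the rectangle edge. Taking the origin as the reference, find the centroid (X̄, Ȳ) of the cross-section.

X̄ = 75.10 mm, Ȳ = 25.00 mm

rectangular body: A = 170 × 50 = 8500.00, centroid at (85.00, 25.00).
semicircular end: A = ½π·25² = 981.75, centroid at (-10.61, 25.00).
ΣA = 9481.75 mm²
ΣAX̄ = (8500.00)(85.00) + (981.75)(-10.61) = 712083.33 mm³
ΣAȲ = (8500.00)(25.00) + (981.75)(25.00) = 237043.69 mm³
X̄ = 712083.33 / 9481.75 = 75.10 mm
Ȳ = 237043.69 / 9481.75 = 25.00 mm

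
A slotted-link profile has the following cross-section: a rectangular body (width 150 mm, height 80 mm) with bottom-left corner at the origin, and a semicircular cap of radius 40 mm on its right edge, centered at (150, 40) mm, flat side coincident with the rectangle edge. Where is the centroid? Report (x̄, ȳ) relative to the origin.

Part | A | x̄ᵢ | ȳᵢ | A·x̄ᵢ | A·ȳᵢ
rectangular body | 12000.00 | 75.00 | 40.00 | 900000.00 | 480000.00
semicircular end | 2513.27 | 166.98 | 40.00 | 419657.79 | 100530.96
Σ | 14513.27 |  |  | 1319657.79 | 580530.96
x̄ = 1319657.79 / 14513.27 = 90.93 mm
ȳ = 580530.96 / 14513.27 = 40.00 mm

x̄ = 90.93 mm, ȳ = 40.00 mm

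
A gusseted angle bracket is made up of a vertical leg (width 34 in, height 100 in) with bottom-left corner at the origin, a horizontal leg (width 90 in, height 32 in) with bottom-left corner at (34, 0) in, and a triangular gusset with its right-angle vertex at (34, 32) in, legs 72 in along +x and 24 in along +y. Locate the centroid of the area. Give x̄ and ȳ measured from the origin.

x̄ = 46.95 in, ȳ = 35.08 in

Part | A | x̄ᵢ | ȳᵢ | A·x̄ᵢ | A·ȳᵢ
vertical leg | 3400.00 | 17.00 | 50.00 | 57800.00 | 170000.00
horizontal leg | 2880.00 | 79.00 | 16.00 | 227520.00 | 46080.00
gusset | 864.00 | 58.00 | 40.00 | 50112.00 | 34560.00
Σ | 7144.00 |  |  | 335432.00 | 250640.00
x̄ = 335432.00 / 7144.00 = 46.95 in
ȳ = 250640.00 / 7144.00 = 35.08 in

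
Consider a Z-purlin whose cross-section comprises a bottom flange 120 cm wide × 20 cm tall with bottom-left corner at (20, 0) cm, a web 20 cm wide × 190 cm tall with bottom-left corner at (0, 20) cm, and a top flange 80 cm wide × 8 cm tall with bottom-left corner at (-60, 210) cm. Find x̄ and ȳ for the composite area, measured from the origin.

bottom flange: A = 120 × 20 = 2400.00, centroid at (80.00, 10.00).
web: A = 20 × 190 = 3800.00, centroid at (10.00, 115.00).
top flange: A = 80 × 8 = 640.00, centroid at (-20.00, 214.00).
ΣA = 6840.00 cm², ΣAx̄ = 217200.00 cm³, ΣAȳ = 597960.00 cm³.
x̄ = 217200.00/6840.00 = 31.75 cm; ȳ = 597960.00/6840.00 = 87.42 cm.

x̄ = 31.75 cm, ȳ = 87.42 cm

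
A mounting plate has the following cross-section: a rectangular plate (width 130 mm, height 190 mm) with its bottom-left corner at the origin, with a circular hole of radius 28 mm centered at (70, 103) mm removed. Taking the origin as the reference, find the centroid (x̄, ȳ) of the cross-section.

x̄ = 64.45 mm, ȳ = 94.11 mm

plate: A = 130 × 190 = 24700.00, centroid at (65.00, 95.00).
hole: A = −π·28² = -2463.01, centroid at (70.00, 103.00).
ΣA = 22236.99 mm²
ΣAx̄ = (24700.00)(65.00) + (-2463.01)(70.00) = 1433089.40 mm³
ΣAȳ = (24700.00)(95.00) + (-2463.01)(103.00) = 2092810.11 mm³
x̄ = 1433089.40 / 22236.99 = 64.45 mm
ȳ = 2092810.11 / 22236.99 = 94.11 mm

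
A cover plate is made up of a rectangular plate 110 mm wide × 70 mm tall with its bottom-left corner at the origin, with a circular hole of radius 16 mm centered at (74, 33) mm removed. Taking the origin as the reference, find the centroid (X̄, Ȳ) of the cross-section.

plate: A = 110 × 70 = 7700.00, centroid at (55.00, 35.00).
hole: A = −π·16² = -804.25, centroid at (74.00, 33.00).
ΣA = 6895.75 mm²
ΣAX̄ = (7700.00)(55.00) + (-804.25)(74.00) = 363985.67 mm³
ΣAȲ = (7700.00)(35.00) + (-804.25)(33.00) = 242959.83 mm³
X̄ = 363985.67 / 6895.75 = 52.78 mm
Ȳ = 242959.83 / 6895.75 = 35.23 mm

X̄ = 52.78 mm, Ȳ = 35.23 mm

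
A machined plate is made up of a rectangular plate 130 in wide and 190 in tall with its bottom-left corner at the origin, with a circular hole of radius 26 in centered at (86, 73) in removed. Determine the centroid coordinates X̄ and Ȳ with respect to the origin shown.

plate: A = 130 × 190 = 24700.00, centroid at (65.00, 95.00).
hole: A = −π·26² = -2123.72, centroid at (86.00, 73.00).
ΣA = 22576.28 in²
ΣAX̄ = (24700.00)(65.00) + (-2123.72)(86.00) = 1422860.37 in³
ΣAȲ = (24700.00)(95.00) + (-2123.72)(73.00) = 2191468.69 in³
X̄ = 1422860.37 / 22576.28 = 63.02 in
Ȳ = 2191468.69 / 22576.28 = 97.07 in

X̄ = 63.02 in, Ȳ = 97.07 in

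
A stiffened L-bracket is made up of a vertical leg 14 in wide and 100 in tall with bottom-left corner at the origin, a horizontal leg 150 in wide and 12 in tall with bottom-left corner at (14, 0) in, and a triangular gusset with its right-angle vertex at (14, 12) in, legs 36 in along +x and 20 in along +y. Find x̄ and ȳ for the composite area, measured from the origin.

x̄ = 50.38 in, ȳ = 24.58 in

vertical leg: A = 14 × 100 = 1400.00, centroid at (7.00, 50.00).
horizontal leg: A = 150 × 12 = 1800.00, centroid at (89.00, 6.00).
gusset: A = ½·36·20 = 360.00, centroid at (26.00, 18.67).
ΣA = 3560.00 in²
ΣAx̄ = (1400.00)(7.00) + (1800.00)(89.00) + (360.00)(26.00) = 179360.00 in³
ΣAȳ = (1400.00)(50.00) + (1800.00)(6.00) + (360.00)(18.67) = 87520.00 in³
x̄ = 179360.00 / 3560.00 = 50.38 in
ȳ = 87520.00 / 3560.00 = 24.58 in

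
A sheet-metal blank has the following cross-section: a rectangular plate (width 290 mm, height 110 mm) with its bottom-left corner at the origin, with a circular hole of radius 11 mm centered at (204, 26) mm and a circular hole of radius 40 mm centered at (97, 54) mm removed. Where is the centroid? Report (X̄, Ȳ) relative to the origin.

plate: A = 290 × 110 = 31900.00, centroid at (145.00, 55.00).
hole 1: A = −π·11² = -380.13, centroid at (204.00, 26.00).
hole 2: A = −π·40² = -5026.55, centroid at (97.00, 54.00).
ΣA = 26493.32 mm²
ΣAX̄ = (31900.00)(145.00) + (-380.13)(204.00) + (-5026.55)(97.00) = 4060377.75 mm³
ΣAȲ = (31900.00)(55.00) + (-380.13)(26.00) + (-5026.55)(54.00) = 1473182.94 mm³
X̄ = 4060377.75 / 26493.32 = 153.26 mm
Ȳ = 1473182.94 / 26493.32 = 55.61 mm

X̄ = 153.26 mm, Ȳ = 55.61 mm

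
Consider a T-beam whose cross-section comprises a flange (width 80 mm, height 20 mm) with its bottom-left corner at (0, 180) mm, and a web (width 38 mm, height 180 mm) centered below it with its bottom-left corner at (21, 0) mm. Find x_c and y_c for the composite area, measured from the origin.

x_c = 40.00 mm, y_c = 108.96 mm

web: A = 38 × 180 = 6840.00, centroid at (40.00, 90.00).
flange: A = 80 × 20 = 1600.00, centroid at (40.00, 190.00).
ΣA = 8440.00 mm², ΣAx_c = 337600.00 mm³, ΣAy_c = 919600.00 mm³.
x_c = 337600.00/8440.00 = 40.00 mm; y_c = 919600.00/8440.00 = 108.96 mm.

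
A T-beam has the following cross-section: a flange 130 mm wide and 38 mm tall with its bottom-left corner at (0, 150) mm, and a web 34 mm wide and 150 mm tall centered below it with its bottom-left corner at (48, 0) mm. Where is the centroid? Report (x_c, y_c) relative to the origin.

x_c = 65.00 mm, y_c = 121.25 mm

web: A = 34 × 150 = 5100.00, centroid at (65.00, 75.00).
flange: A = 130 × 38 = 4940.00, centroid at (65.00, 169.00).
ΣA = 10040.00 mm²
ΣAx_c = (5100.00)(65.00) + (4940.00)(65.00) = 652600.00 mm³
ΣAy_c = (5100.00)(75.00) + (4940.00)(169.00) = 1217360.00 mm³
x_c = 652600.00 / 10040.00 = 65.00 mm
y_c = 1217360.00 / 10040.00 = 121.25 mm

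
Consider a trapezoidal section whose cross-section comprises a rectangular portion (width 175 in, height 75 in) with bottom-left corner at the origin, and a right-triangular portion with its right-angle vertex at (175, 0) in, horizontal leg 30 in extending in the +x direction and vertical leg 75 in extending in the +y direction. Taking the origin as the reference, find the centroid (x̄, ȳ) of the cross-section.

rectangular portion: A = 175 × 75 = 13125.00, centroid at (87.50, 37.50).
triangular portion: A = ½·30·75 = 1125.00, centroid at (185.00, 25.00).
ΣA = 14250.00 in²
ΣAx̄ = (13125.00)(87.50) + (1125.00)(185.00) = 1356562.50 in³
ΣAȳ = (13125.00)(37.50) + (1125.00)(25.00) = 520312.50 in³
x̄ = 1356562.50 / 14250.00 = 95.20 in
ȳ = 520312.50 / 14250.00 = 36.51 in

x̄ = 95.20 in, ȳ = 36.51 in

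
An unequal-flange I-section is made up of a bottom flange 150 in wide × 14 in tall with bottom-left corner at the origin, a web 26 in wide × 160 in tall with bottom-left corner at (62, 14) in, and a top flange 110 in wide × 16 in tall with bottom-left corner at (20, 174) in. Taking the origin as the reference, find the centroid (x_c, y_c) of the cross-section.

x_c = 75.00 in, y_c = 90.53 in

Part | A | x̄ᵢ | ȳᵢ | A·x̄ᵢ | A·ȳᵢ
bottom flange | 2100.00 | 75.00 | 7.00 | 157500.00 | 14700.00
web | 4160.00 | 75.00 | 94.00 | 312000.00 | 391040.00
top flange | 1760.00 | 75.00 | 182.00 | 132000.00 | 320320.00
Σ | 8020.00 |  |  | 601500.00 | 726060.00
x_c = 601500.00 / 8020.00 = 75.00 in
y_c = 726060.00 / 8020.00 = 90.53 in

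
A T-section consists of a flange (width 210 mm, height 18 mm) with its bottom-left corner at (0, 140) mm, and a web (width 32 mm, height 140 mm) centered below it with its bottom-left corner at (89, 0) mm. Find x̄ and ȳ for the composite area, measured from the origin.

x̄ = 105.00 mm, ȳ = 106.15 mm

web: A = 32 × 140 = 4480.00, centroid at (105.00, 70.00).
flange: A = 210 × 18 = 3780.00, centroid at (105.00, 149.00).
ΣA = 8260.00 mm²
ΣAx̄ = (4480.00)(105.00) + (3780.00)(105.00) = 867300.00 mm³
ΣAȳ = (4480.00)(70.00) + (3780.00)(149.00) = 876820.00 mm³
x̄ = 867300.00 / 8260.00 = 105.00 mm
ȳ = 876820.00 / 8260.00 = 106.15 mm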